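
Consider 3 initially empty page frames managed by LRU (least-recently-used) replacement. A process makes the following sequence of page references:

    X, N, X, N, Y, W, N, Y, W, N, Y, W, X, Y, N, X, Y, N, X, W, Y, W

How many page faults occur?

8

X: miss, frames {X}
N: miss, frames {X,N}
X: hit
N: hit
Y: miss, frames {X,N,Y}
W: miss, evict X, frames {N,Y,W}
N: hit
Y: hit
W: hit
N: hit
Y: hit
W: hit
X: miss, evict N, frames {Y,W,X}
Y: hit
N: miss, evict W, frames {X,Y,N}
X: hit
Y: hit
N: hit
X: hit
W: miss, evict Y, frames {N,X,W}
Y: miss, evict N, frames {X,W,Y}
W: hit
Page faults: 8.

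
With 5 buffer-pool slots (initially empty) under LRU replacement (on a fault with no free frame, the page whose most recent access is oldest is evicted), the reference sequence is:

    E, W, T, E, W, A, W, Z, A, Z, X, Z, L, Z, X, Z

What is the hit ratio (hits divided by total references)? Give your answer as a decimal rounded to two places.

E -> fault, frames {E}
W -> fault, frames {E,W}
T -> fault, frames {E,W,T}
E -> hit
W -> hit
A -> fault, frames {T,E,W,A}
W -> hit
Z -> fault, frames {T,E,A,W,Z}
A -> hit
Z -> hit
X -> fault, evict T, frames {E,W,A,Z,X}
Z -> hit
L -> fault, evict E, frames {W,A,X,Z,L}
Z -> hit
X -> hit
Z -> hit
Hits: 9 of 16 references → 9/16 = 0.5625.

0.56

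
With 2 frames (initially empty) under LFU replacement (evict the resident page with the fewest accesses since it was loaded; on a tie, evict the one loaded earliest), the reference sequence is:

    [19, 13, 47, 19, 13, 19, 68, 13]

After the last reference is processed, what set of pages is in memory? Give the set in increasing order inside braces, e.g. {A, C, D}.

{13, 19}

19: miss, frames (19)
13: miss, frames (19 13)
47: miss, evict 19, frames (13 47)
19: miss, evict 13, frames (47 19)
13: miss, evict 47, frames (19 13)
19: hit
68: miss, evict 13, frames (19 68)
13: miss, evict 68, frames (19 13)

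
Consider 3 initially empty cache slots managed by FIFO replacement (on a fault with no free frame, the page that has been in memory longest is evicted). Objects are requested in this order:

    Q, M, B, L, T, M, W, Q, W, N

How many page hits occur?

1

Q -> fault, frames (Q)
M -> fault, frames (Q M)
B -> fault, frames (Q M B)
L -> fault, evict Q, frames (M B L)
T -> fault, evict M, frames (B L T)
M -> fault, evict B, frames (L T M)
W -> fault, evict L, frames (T M W)
Q -> fault, evict T, frames (M W Q)
W -> hit
N -> fault, evict M, frames (W Q N)
Hits: 1.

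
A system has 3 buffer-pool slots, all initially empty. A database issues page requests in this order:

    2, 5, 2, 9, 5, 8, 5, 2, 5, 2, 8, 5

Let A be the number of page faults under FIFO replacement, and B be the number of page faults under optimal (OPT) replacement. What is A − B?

Under FIFO: F F . F . F . F F . . . → 6 faults.
Under OPT: F F . F . F . . . . . . → 4 faults.
A − B = 6 − 4 = 2.

2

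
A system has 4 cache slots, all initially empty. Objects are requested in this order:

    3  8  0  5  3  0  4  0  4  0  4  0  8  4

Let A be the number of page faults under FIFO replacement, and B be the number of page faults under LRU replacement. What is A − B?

Under FIFO: F F F F . . F . . . . . . . → 5 faults.
Under LRU: F F F F . . F . . . . . F . → 6 faults.
A − B = 5 − 6 = -1.

-1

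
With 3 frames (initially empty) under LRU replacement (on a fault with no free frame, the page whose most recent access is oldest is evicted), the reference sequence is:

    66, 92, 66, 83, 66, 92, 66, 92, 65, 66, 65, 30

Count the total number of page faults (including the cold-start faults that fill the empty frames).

66 → miss, frames [66]
92 → miss, frames [66, 92]
66 → hit
83 → miss, frames [92, 66, 83]
66 → hit
92 → hit
66 → hit
92 → hit
65 → miss, evict 83, frames [66, 92, 65]
66 → hit
65 → hit
30 → miss, evict 92, frames [66, 65, 30]
Page faults: 5.

5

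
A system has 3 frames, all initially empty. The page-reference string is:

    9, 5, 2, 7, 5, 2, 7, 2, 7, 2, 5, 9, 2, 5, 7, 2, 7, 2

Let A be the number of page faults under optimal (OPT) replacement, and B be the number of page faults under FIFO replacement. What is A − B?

-2

Under OPT: F F F F . . . . . . . F . . F . . . → 6 faults.
Under FIFO: F F F F . . . . . . . F . F . F F . → 8 faults.
A − B = 6 − 8 = -2.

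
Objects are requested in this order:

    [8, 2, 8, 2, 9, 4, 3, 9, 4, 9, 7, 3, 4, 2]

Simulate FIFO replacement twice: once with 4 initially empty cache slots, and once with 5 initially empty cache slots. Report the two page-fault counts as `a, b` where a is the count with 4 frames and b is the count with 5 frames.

7, 6

4 frames: F F . . F F F . . . F . . F → 7 faults.
5 frames: F F . . F F F . . . F . . . → 6 faults.
6 < 7: adding a frame reduced faults, as is typical.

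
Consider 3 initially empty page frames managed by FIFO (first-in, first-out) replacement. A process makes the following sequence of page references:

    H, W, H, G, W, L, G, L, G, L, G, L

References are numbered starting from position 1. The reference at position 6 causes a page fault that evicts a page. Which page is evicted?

H

pos 1: H: fault, frames [H]
pos 2: W: fault, frames [H, W]
pos 3: H: hit
pos 4: G: fault, frames [H, W, G]
pos 5: W: hit
pos 6: L: fault, evict H, frames [W, G, L]
At position 6, page H is evicted.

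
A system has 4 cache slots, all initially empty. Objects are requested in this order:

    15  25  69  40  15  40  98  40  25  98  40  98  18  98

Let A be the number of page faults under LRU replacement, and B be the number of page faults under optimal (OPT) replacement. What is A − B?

1

Under LRU: F F F F . . F . F . . . F . → 7 faults.
Under OPT: F F F F . . F . . . . . F . → 6 faults.
A − B = 7 − 6 = 1.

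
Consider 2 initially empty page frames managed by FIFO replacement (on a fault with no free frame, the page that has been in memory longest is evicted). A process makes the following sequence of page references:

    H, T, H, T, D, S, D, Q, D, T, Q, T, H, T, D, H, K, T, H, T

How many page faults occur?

15

H → fault, frames [H]
T → fault, frames [H, T]
H → hit
T → hit
D → fault, evict H, frames [T, D]
S → fault, evict T, frames [D, S]
D → hit
Q → fault, evict D, frames [S, Q]
D → fault, evict S, frames [Q, D]
T → fault, evict Q, frames [D, T]
Q → fault, evict D, frames [T, Q]
T → hit
H → fault, evict T, frames [Q, H]
T → fault, evict Q, frames [H, T]
D → fault, evict H, frames [T, D]
H → fault, evict T, frames [D, H]
K → fault, evict D, frames [H, K]
T → fault, evict H, frames [K, T]
H → fault, evict K, frames [T, H]
T → hit
Page faults: 15.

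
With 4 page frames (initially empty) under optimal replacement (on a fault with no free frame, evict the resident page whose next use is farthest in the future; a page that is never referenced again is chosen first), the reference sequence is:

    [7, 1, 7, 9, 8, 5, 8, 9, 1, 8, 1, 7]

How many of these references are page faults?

6

7 -> miss, frames {7}
1 -> miss, frames {7,1}
7 -> hit
9 -> miss, frames {7,1,9}
8 -> miss, frames {7,1,9,8}
5 -> miss, evict 7, frames {1,9,8,5}
8 -> hit
9 -> hit
1 -> hit
8 -> hit
1 -> hit
7 -> miss, evict 5, frames {1,9,8,7}
Page faults: 6.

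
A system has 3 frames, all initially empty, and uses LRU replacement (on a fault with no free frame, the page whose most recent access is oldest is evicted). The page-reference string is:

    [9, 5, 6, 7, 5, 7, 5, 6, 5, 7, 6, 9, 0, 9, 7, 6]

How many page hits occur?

9 → fault, frames {9}
5 → fault, frames {9,5}
6 → fault, frames {9,5,6}
7 → fault, evict 9, frames {5,6,7}
5 → hit
7 → hit
5 → hit
6 → hit
5 → hit
7 → hit
6 → hit
9 → fault, evict 5, frames {7,6,9}
0 → fault, evict 7, frames {6,9,0}
9 → hit
7 → fault, evict 6, frames {0,9,7}
6 → fault, evict 0, frames {9,7,6}
Hits: 8.

8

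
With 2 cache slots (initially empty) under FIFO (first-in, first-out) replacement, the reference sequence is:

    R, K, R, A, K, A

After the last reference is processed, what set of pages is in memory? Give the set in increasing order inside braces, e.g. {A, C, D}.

R → miss, frames [R]
K → miss, frames [R, K]
R → hit
A → miss, evict R, frames [K, A]
K → hit
A → hit

{A, K}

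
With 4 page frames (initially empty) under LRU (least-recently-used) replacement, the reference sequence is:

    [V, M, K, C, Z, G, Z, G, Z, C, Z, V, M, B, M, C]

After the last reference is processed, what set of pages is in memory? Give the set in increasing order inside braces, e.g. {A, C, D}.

V -> fault, frames {V}
M -> fault, frames {V,M}
K -> fault, frames {V,M,K}
C -> fault, frames {V,M,K,C}
Z -> fault, evict V, frames {M,K,C,Z}
G -> fault, evict M, frames {K,C,Z,G}
Z -> hit
G -> hit
Z -> hit
C -> hit
Z -> hit
V -> fault, evict K, frames {G,C,Z,V}
M -> fault, evict G, frames {C,Z,V,M}
B -> fault, evict C, frames {Z,V,M,B}
M -> hit
C -> fault, evict Z, frames {V,B,M,C}

{B, C, M, V}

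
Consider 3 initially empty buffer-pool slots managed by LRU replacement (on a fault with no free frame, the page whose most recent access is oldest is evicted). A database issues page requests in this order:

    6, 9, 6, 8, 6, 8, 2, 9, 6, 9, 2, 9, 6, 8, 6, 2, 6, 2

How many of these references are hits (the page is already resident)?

6 -> fault, frames {6}
9 -> fault, frames {6,9}
6 -> hit
8 -> fault, frames {9,6,8}
6 -> hit
8 -> hit
2 -> fault, evict 9, frames {6,8,2}
9 -> fault, evict 6, frames {8,2,9}
6 -> fault, evict 8, frames {2,9,6}
9 -> hit
2 -> hit
9 -> hit
6 -> hit
8 -> fault, evict 2, frames {9,6,8}
6 -> hit
2 -> fault, evict 9, frames {8,6,2}
6 -> hit
2 -> hit
Hits: 10.

10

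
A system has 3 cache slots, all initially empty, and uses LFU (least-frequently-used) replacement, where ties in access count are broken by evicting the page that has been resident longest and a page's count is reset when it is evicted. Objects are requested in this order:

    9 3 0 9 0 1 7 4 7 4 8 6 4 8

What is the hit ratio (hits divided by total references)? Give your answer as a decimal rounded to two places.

9 -> fault, frames {9}
3 -> fault, frames {9,3}
0 -> fault, frames {9,3,0}
9 -> hit
0 -> hit
1 -> fault, evict 3, frames {9,0,1}
7 -> fault, evict 1, frames {9,0,7}
4 -> fault, evict 7, frames {9,0,4}
7 -> fault, evict 4, frames {9,0,7}
4 -> fault, evict 7, frames {9,0,4}
8 -> fault, evict 4, frames {9,0,8}
6 -> fault, evict 8, frames {9,0,6}
4 -> fault, evict 6, frames {9,0,4}
8 -> fault, evict 4, frames {9,0,8}
Hits: 2 of 14 references → 2/14 = 0.1429.

0.14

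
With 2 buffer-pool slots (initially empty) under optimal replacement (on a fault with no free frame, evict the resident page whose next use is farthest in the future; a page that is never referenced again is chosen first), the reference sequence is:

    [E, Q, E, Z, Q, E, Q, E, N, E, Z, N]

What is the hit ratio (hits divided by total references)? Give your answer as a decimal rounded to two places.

0.50

E → fault, frames [E]
Q → fault, frames [E, Q]
E → hit
Z → fault, evict E, frames [Q, Z]
Q → hit
E → fault, evict Z, frames [Q, E]
Q → hit
E → hit
N → fault, evict Q, frames [E, N]
E → hit
Z → fault, evict E, frames [N, Z]
N → hit
Hits: 6 of 12 references → 6/12 = 0.5000.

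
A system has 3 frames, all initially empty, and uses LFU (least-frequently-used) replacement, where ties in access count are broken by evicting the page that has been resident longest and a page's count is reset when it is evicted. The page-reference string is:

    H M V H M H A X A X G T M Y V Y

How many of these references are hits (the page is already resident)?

H → fault, frames {H}
M → fault, frames {H,M}
V → fault, frames {H,M,V}
H → hit
M → hit
H → hit
A → fault, evict V, frames {H,M,A}
X → fault, evict A, frames {H,M,X}
A → fault, evict X, frames {H,M,A}
X → fault, evict A, frames {H,M,X}
G → fault, evict X, frames {H,M,G}
T → fault, evict G, frames {H,M,T}
M → hit
Y → fault, evict T, frames {H,M,Y}
V → fault, evict Y, frames {H,M,V}
Y → fault, evict V, frames {H,M,Y}
Hits: 4.

4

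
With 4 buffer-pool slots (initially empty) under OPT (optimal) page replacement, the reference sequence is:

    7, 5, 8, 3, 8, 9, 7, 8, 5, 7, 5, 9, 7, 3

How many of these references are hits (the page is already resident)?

8

7 → fault, frames [7]
5 → fault, frames [7, 5]
8 → fault, frames [7, 5, 8]
3 → fault, frames [7, 5, 8, 3]
8 → hit
9 → fault, evict 3, frames [7, 5, 8, 9]
7 → hit
8 → hit
5 → hit
7 → hit
5 → hit
9 → hit
7 → hit
3 → fault, evict 9, frames [7, 5, 8, 3]
Hits: 8.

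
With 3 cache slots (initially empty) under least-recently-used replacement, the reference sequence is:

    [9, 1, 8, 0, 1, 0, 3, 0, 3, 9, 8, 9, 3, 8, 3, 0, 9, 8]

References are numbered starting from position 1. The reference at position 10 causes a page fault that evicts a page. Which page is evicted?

pos 1: 9: fault, frames (9)
pos 2: 1: fault, frames (9 1)
pos 3: 8: fault, frames (9 1 8)
pos 4: 0: fault, evict 9, frames (1 8 0)
pos 5: 1: hit
pos 6: 0: hit
pos 7: 3: fault, evict 8, frames (1 0 3)
pos 8: 0: hit
pos 9: 3: hit
pos 10: 9: fault, evict 1, frames (0 3 9)
At position 10, page 1 is evicted.

1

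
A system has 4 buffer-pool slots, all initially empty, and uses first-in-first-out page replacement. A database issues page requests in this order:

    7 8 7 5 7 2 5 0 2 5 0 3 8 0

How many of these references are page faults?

7: miss, frames (7)
8: miss, frames (7 8)
7: hit
5: miss, frames (7 8 5)
7: hit
2: miss, frames (7 8 5 2)
5: hit
0: miss, evict 7, frames (8 5 2 0)
2: hit
5: hit
0: hit
3: miss, evict 8, frames (5 2 0 3)
8: miss, evict 5, frames (2 0 3 8)
0: hit
Page faults: 7.

7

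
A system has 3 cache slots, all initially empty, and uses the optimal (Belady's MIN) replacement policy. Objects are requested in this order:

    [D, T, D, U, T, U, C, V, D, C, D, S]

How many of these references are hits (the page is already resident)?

D: miss, frames {D}
T: miss, frames {D,T}
D: hit
U: miss, frames {D,T,U}
T: hit
U: hit
C: miss, evict U, frames {D,T,C}
V: miss, evict T, frames {D,C,V}
D: hit
C: hit
D: hit
S: miss, evict V, frames {D,C,S}
Hits: 6.

6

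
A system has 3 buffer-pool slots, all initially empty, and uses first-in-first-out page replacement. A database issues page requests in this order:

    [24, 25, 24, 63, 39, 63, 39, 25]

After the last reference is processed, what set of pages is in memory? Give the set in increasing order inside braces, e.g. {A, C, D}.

24 → fault, frames {24}
25 → fault, frames {24,25}
24 → hit
63 → fault, frames {24,25,63}
39 → fault, evict 24, frames {25,63,39}
63 → hit
39 → hit
25 → hit

{25, 39, 63}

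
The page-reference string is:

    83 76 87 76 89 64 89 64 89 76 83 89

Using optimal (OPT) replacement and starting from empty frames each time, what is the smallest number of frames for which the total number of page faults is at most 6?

f=1: 12 faults
f=2: 7 faults
f=3: 6 faults
f=4: 5 faults
f=5: 5 faults
Smallest f with faults ≤ 6 is 3.

3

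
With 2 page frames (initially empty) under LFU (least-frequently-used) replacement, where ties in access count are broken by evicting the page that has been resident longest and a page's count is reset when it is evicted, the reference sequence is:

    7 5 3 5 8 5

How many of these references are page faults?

7 → fault, frames [7]
5 → fault, frames [7, 5]
3 → fault, evict 7, frames [5, 3]
5 → hit
8 → fault, evict 3, frames [5, 8]
5 → hit
Page faults: 4.

4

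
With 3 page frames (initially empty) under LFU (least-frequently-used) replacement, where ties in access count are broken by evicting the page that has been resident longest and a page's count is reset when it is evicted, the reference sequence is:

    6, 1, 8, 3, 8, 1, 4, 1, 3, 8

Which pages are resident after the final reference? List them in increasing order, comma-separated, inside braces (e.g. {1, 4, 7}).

{1, 3, 8}

6 -> miss, frames {6}
1 -> miss, frames {6,1}
8 -> miss, frames {6,1,8}
3 -> miss, evict 6, frames {1,8,3}
8 -> hit
1 -> hit
4 -> miss, evict 3, frames {1,8,4}
1 -> hit
3 -> miss, evict 4, frames {1,8,3}
8 -> hit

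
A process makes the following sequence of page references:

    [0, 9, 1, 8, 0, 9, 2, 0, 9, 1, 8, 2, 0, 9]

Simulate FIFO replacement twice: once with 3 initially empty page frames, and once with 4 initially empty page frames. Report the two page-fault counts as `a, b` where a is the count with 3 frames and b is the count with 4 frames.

3 frames: F F F F F F F . . F F . F F → 11 faults.
4 frames: F F F F . . F F F F F F F F → 12 faults.
12 > 11: adding a frame increased faults — Belady's anomaly.

11, 12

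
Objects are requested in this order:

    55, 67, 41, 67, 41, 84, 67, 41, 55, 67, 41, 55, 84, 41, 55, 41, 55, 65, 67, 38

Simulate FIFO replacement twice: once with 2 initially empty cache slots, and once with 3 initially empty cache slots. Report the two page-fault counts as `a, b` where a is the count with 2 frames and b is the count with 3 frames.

16, 12

2 frames: F F F . . F F F F F F F F F F . . F F F → 16 faults.
3 frames: F F F . . F . . F F F . F . F . . F F F → 12 faults.
12 < 16: adding a frame reduced faults, as is typical.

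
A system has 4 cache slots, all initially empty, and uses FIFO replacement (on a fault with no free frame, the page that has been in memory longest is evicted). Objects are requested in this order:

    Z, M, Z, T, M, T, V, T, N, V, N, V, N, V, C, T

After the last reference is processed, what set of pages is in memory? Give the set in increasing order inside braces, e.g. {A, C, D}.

Z → fault, frames {Z}
M → fault, frames {Z,M}
Z → hit
T → fault, frames {Z,M,T}
M → hit
T → hit
V → fault, frames {Z,M,T,V}
T → hit
N → fault, evict Z, frames {M,T,V,N}
V → hit
N → hit
V → hit
N → hit
V → hit
C → fault, evict M, frames {T,V,N,C}
T → hit

{C, N, T, V}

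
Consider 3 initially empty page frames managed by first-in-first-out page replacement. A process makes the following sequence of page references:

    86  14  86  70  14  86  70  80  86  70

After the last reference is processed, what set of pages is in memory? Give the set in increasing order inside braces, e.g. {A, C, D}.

{70, 80, 86}

86: miss, frames (86)
14: miss, frames (86 14)
86: hit
70: miss, frames (86 14 70)
14: hit
86: hit
70: hit
80: miss, evict 86, frames (14 70 80)
86: miss, evict 14, frames (70 80 86)
70: hit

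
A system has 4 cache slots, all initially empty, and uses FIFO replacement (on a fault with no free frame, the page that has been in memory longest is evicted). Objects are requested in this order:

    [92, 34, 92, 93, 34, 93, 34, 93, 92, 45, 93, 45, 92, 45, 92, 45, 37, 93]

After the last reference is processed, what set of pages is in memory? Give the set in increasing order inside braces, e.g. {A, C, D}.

{34, 37, 45, 93}

92 -> fault, frames (92)
34 -> fault, frames (92 34)
92 -> hit
93 -> fault, frames (92 34 93)
34 -> hit
93 -> hit
34 -> hit
93 -> hit
92 -> hit
45 -> fault, frames (92 34 93 45)
93 -> hit
45 -> hit
92 -> hit
45 -> hit
92 -> hit
45 -> hit
37 -> fault, evict 92, frames (34 93 45 37)
93 -> hit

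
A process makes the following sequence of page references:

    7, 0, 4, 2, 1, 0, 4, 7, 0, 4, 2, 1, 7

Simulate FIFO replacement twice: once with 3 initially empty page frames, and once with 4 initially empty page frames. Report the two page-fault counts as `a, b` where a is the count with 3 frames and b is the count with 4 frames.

3 frames: F F F F F F F F . . F F . → 10 faults.
4 frames: F F F F F . . F F F F F F → 11 faults.
11 > 10: adding a frame increased faults — Belady's anomaly.

10, 11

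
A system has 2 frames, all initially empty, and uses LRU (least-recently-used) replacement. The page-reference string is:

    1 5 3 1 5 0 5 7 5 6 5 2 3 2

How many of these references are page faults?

10

1 -> fault, frames {1}
5 -> fault, frames {1,5}
3 -> fault, evict 1, frames {5,3}
1 -> fault, evict 5, frames {3,1}
5 -> fault, evict 3, frames {1,5}
0 -> fault, evict 1, frames {5,0}
5 -> hit
7 -> fault, evict 0, frames {5,7}
5 -> hit
6 -> fault, evict 7, frames {5,6}
5 -> hit
2 -> fault, evict 6, frames {5,2}
3 -> fault, evict 5, frames {2,3}
2 -> hit
Page faults: 10.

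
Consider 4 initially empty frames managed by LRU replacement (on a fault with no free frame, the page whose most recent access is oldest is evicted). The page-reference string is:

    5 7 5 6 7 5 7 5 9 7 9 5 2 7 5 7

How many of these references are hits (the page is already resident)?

11

5: miss, frames (5)
7: miss, frames (5 7)
5: hit
6: miss, frames (7 5 6)
7: hit
5: hit
7: hit
5: hit
9: miss, frames (6 7 5 9)
7: hit
9: hit
5: hit
2: miss, evict 6, frames (7 9 5 2)
7: hit
5: hit
7: hit
Hits: 11.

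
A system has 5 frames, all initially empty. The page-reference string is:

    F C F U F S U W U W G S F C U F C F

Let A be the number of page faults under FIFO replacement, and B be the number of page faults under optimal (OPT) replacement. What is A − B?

Under FIFO: F F . F . F . F . . F . F F F . . . → 9 faults.
Under OPT: F F . F . F . F . . F . . . . . . . → 6 faults.
A − B = 9 − 6 = 3.

3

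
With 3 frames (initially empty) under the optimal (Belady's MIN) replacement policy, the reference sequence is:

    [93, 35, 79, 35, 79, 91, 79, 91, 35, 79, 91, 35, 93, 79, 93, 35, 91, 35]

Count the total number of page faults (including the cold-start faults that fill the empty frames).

6

93: miss, frames [93]
35: miss, frames [93, 35]
79: miss, frames [93, 35, 79]
35: hit
79: hit
91: miss, evict 93, frames [35, 79, 91]
79: hit
91: hit
35: hit
79: hit
91: hit
35: hit
93: miss, evict 91, frames [35, 79, 93]
79: hit
93: hit
35: hit
91: miss, evict 93, frames [35, 79, 91]
35: hit
Page faults: 6.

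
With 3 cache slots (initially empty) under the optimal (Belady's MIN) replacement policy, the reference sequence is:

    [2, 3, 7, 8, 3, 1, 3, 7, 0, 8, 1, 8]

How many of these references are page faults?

2: fault, frames {2}
3: fault, frames {2,3}
7: fault, frames {2,3,7}
8: fault, evict 2, frames {3,7,8}
3: hit
1: fault, evict 8, frames {3,7,1}
3: hit
7: hit
0: fault, evict 7, frames {3,1,0}
8: fault, evict 0, frames {3,1,8}
1: hit
8: hit
Page faults: 7.

7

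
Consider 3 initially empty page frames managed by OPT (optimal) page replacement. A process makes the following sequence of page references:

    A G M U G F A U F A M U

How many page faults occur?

A -> miss, frames [A]
G -> miss, frames [A, G]
M -> miss, frames [A, G, M]
U -> miss, evict M, frames [A, G, U]
G -> hit
F -> miss, evict G, frames [A, U, F]
A -> hit
U -> hit
F -> hit
A -> hit
M -> miss, evict F, frames [A, U, M]
U -> hit
Page faults: 6.

6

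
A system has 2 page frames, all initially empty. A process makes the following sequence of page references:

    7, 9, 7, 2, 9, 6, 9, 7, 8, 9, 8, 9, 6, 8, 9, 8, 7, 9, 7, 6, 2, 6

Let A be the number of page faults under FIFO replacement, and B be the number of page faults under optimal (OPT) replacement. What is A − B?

Under FIFO: F F . F . F F F F F . . F F F . F . . F F . → 14 faults.
Under OPT: F F . F . F . F F . . . F . F . F . . F F . → 11 faults.
A − B = 14 − 11 = 3.

3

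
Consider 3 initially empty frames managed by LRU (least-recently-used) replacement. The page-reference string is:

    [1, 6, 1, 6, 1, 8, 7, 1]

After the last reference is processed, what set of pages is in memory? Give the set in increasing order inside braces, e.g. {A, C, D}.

1: miss, frames (1)
6: miss, frames (1 6)
1: hit
6: hit
1: hit
8: miss, frames (6 1 8)
7: miss, evict 6, frames (1 8 7)
1: hit

{1, 7, 8}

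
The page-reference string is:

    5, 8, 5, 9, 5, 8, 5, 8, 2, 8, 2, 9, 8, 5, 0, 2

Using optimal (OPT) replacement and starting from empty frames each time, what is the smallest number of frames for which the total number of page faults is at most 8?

3

f=1: 16 faults
f=2: 9 faults
f=3: 6 faults
f=4: 5 faults
f=5: 5 faults
Smallest f with faults ≤ 8 is 3.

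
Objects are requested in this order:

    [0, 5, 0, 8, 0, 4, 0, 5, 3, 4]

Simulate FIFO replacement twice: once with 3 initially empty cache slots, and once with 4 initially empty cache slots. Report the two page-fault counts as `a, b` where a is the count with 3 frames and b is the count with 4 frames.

8, 5

3 frames: F F . F . F F F F F → 8 faults.
4 frames: F F . F . F . . F . → 5 faults.
5 < 8: adding a frame reduced faults, as is typical.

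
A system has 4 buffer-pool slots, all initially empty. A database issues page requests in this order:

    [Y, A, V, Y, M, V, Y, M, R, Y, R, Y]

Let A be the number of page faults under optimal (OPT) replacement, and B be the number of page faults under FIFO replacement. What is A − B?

Under OPT: F F F . F . . . F . . . → 5 faults.
Under FIFO: F F F . F . . . F F . . → 6 faults.
A − B = 5 − 6 = -1.

-1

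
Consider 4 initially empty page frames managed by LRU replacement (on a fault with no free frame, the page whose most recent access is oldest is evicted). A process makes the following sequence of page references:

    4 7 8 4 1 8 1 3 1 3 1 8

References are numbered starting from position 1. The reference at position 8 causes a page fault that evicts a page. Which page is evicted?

7

pos 1: 4 → fault, frames {4}
pos 2: 7 → fault, frames {4,7}
pos 3: 8 → fault, frames {4,7,8}
pos 4: 4 → hit
pos 5: 1 → fault, frames {7,8,4,1}
pos 6: 8 → hit
pos 7: 1 → hit
pos 8: 3 → fault, evict 7, frames {4,8,1,3}
At position 8, page 7 is evicted.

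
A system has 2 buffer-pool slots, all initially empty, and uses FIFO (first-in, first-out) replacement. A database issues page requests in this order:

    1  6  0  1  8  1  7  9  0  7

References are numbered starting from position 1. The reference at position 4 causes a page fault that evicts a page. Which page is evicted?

pos 1: 1 -> miss, frames {1}
pos 2: 6 -> miss, frames {1,6}
pos 3: 0 -> miss, evict 1, frames {6,0}
pos 4: 1 -> miss, evict 6, frames {0,1}
At position 4, page 6 is evicted.

6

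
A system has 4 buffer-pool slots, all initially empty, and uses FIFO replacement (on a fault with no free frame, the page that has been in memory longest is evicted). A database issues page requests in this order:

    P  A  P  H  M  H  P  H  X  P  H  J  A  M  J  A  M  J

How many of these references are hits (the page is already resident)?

P: fault, frames {P}
A: fault, frames {P,A}
P: hit
H: fault, frames {P,A,H}
M: fault, frames {P,A,H,M}
H: hit
P: hit
H: hit
X: fault, evict P, frames {A,H,M,X}
P: fault, evict A, frames {H,M,X,P}
H: hit
J: fault, evict H, frames {M,X,P,J}
A: fault, evict M, frames {X,P,J,A}
M: fault, evict X, frames {P,J,A,M}
J: hit
A: hit
M: hit
J: hit
Hits: 9.

9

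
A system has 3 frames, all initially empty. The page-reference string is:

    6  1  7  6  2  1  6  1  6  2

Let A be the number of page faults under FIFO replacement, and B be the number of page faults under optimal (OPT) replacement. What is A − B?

2

Under FIFO: F F F . F . F F . . → 6 faults.
Under OPT: F F F . F . . . . . → 4 faults.
A − B = 6 − 4 = 2.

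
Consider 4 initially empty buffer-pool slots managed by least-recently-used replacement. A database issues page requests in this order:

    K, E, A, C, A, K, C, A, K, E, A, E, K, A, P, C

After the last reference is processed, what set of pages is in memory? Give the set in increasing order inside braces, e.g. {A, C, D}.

{A, C, K, P}

K: miss, frames (K)
E: miss, frames (K E)
A: miss, frames (K E A)
C: miss, frames (K E A C)
A: hit
K: hit
C: hit
A: hit
K: hit
E: hit
A: hit
E: hit
K: hit
A: hit
P: miss, evict C, frames (E K A P)
C: miss, evict E, frames (K A P C)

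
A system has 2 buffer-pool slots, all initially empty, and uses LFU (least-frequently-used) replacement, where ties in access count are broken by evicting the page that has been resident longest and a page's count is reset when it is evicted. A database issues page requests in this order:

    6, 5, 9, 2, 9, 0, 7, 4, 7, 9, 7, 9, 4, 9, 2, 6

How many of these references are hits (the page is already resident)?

6 -> miss, frames (6)
5 -> miss, frames (6 5)
9 -> miss, evict 6, frames (5 9)
2 -> miss, evict 5, frames (9 2)
9 -> hit
0 -> miss, evict 2, frames (9 0)
7 -> miss, evict 0, frames (9 7)
4 -> miss, evict 7, frames (9 4)
7 -> miss, evict 4, frames (9 7)
9 -> hit
7 -> hit
9 -> hit
4 -> miss, evict 7, frames (9 4)
9 -> hit
2 -> miss, evict 4, frames (9 2)
6 -> miss, evict 2, frames (9 6)
Hits: 5.

5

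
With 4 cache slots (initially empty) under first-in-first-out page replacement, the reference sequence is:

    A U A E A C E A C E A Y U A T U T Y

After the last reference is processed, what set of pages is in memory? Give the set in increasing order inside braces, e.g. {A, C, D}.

A -> miss, frames (A)
U -> miss, frames (A U)
A -> hit
E -> miss, frames (A U E)
A -> hit
C -> miss, frames (A U E C)
E -> hit
A -> hit
C -> hit
E -> hit
A -> hit
Y -> miss, evict A, frames (U E C Y)
U -> hit
A -> miss, evict U, frames (E C Y A)
T -> miss, evict E, frames (C Y A T)
U -> miss, evict C, frames (Y A T U)
T -> hit
Y -> hit

{A, T, U, Y}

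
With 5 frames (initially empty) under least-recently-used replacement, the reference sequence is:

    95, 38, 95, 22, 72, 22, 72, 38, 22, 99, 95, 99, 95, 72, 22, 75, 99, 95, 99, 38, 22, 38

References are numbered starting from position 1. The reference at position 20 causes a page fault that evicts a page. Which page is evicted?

pos 1: 95 -> fault, frames [95]
pos 2: 38 -> fault, frames [95, 38]
pos 3: 95 -> hit
pos 4: 22 -> fault, frames [38, 95, 22]
pos 5: 72 -> fault, frames [38, 95, 22, 72]
pos 6: 22 -> hit
pos 7: 72 -> hit
pos 8: 38 -> hit
pos 9: 22 -> hit
pos 10: 99 -> fault, frames [95, 72, 38, 22, 99]
pos 11: 95 -> hit
pos 12: 99 -> hit
pos 13: 95 -> hit
pos 14: 72 -> hit
pos 15: 22 -> hit
pos 16: 75 -> fault, evict 38, frames [99, 95, 72, 22, 75]
pos 17: 99 -> hit
pos 18: 95 -> hit
pos 19: 99 -> hit
pos 20: 38 -> fault, evict 72, frames [22, 75, 95, 99, 38]
At position 20, page 72 is evicted.

72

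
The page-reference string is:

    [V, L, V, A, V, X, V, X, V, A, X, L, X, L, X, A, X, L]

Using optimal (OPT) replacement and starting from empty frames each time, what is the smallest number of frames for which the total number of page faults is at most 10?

2

f=1: 18 faults
f=2: 8 faults
f=3: 5 faults
f=4: 4 faults
Smallest f with faults ≤ 10 is 2.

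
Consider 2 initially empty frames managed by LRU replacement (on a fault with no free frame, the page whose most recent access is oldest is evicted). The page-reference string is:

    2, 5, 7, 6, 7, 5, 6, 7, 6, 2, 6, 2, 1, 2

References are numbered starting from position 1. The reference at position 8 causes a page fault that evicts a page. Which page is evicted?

5

pos 1: 2 -> miss, frames [2]
pos 2: 5 -> miss, frames [2, 5]
pos 3: 7 -> miss, evict 2, frames [5, 7]
pos 4: 6 -> miss, evict 5, frames [7, 6]
pos 5: 7 -> hit
pos 6: 5 -> miss, evict 6, frames [7, 5]
pos 7: 6 -> miss, evict 7, frames [5, 6]
pos 8: 7 -> miss, evict 5, frames [6, 7]
At position 8, page 5 is evicted.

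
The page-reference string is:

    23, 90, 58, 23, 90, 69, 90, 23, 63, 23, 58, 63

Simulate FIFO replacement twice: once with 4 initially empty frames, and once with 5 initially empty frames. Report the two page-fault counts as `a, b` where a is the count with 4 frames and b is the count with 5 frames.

4 frames: F F F . . F . . F F . . → 6 faults.
5 frames: F F F . . F . . F . . . → 5 faults.
5 < 6: adding a frame reduced faults, as is typical.

6, 5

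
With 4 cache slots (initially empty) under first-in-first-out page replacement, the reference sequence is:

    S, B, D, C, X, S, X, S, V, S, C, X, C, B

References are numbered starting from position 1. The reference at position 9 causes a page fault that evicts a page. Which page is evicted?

pos 1: S → fault, frames (S)
pos 2: B → fault, frames (S B)
pos 3: D → fault, frames (S B D)
pos 4: C → fault, frames (S B D C)
pos 5: X → fault, evict S, frames (B D C X)
pos 6: S → fault, evict B, frames (D C X S)
pos 7: X → hit
pos 8: S → hit
pos 9: V → fault, evict D, frames (C X S V)
At position 9, page D is evicted.

D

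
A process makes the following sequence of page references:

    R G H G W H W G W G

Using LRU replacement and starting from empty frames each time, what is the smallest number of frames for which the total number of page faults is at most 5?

f=1: 10 faults
f=2: 6 faults
f=3: 4 faults
f=4: 4 faults
Smallest f with faults ≤ 5 is 3.

3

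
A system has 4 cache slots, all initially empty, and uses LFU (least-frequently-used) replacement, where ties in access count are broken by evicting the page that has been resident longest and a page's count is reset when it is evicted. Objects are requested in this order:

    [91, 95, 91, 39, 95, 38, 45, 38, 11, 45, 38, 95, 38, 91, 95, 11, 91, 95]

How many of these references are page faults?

91: fault, frames (91)
95: fault, frames (91 95)
91: hit
39: fault, frames (91 95 39)
95: hit
38: fault, frames (91 95 39 38)
45: fault, evict 39, frames (91 95 38 45)
38: hit
11: fault, evict 45, frames (91 95 38 11)
45: fault, evict 11, frames (91 95 38 45)
38: hit
95: hit
38: hit
91: hit
95: hit
11: fault, evict 45, frames (91 95 38 11)
91: hit
95: hit
Page faults: 8.

8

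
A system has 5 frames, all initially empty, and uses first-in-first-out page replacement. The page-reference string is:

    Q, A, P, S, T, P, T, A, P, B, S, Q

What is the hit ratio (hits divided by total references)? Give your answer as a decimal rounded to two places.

Q: miss, frames {Q}
A: miss, frames {Q,A}
P: miss, frames {Q,A,P}
S: miss, frames {Q,A,P,S}
T: miss, frames {Q,A,P,S,T}
P: hit
T: hit
A: hit
P: hit
B: miss, evict Q, frames {A,P,S,T,B}
S: hit
Q: miss, evict A, frames {P,S,T,B,Q}
Hits: 5 of 12 references → 5/12 = 0.4167.

0.42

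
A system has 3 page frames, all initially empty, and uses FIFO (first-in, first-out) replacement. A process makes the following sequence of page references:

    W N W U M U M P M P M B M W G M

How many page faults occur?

9

W → fault, frames {W}
N → fault, frames {W,N}
W → hit
U → fault, frames {W,N,U}
M → fault, evict W, frames {N,U,M}
U → hit
M → hit
P → fault, evict N, frames {U,M,P}
M → hit
P → hit
M → hit
B → fault, evict U, frames {M,P,B}
M → hit
W → fault, evict M, frames {P,B,W}
G → fault, evict P, frames {B,W,G}
M → fault, evict B, frames {W,G,M}
Page faults: 9.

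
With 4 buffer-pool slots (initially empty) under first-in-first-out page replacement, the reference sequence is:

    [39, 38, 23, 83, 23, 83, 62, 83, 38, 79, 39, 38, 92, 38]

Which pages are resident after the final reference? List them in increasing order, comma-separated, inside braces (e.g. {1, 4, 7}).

{38, 39, 79, 92}

39 -> miss, frames [39]
38 -> miss, frames [39, 38]
23 -> miss, frames [39, 38, 23]
83 -> miss, frames [39, 38, 23, 83]
23 -> hit
83 -> hit
62 -> miss, evict 39, frames [38, 23, 83, 62]
83 -> hit
38 -> hit
79 -> miss, evict 38, frames [23, 83, 62, 79]
39 -> miss, evict 23, frames [83, 62, 79, 39]
38 -> miss, evict 83, frames [62, 79, 39, 38]
92 -> miss, evict 62, frames [79, 39, 38, 92]
38 -> hit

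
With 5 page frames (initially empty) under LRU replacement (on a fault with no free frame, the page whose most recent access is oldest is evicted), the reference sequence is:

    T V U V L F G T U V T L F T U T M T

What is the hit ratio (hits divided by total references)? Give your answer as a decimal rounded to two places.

T: miss, frames [T]
V: miss, frames [T, V]
U: miss, frames [T, V, U]
V: hit
L: miss, frames [T, U, V, L]
F: miss, frames [T, U, V, L, F]
G: miss, evict T, frames [U, V, L, F, G]
T: miss, evict U, frames [V, L, F, G, T]
U: miss, evict V, frames [L, F, G, T, U]
V: miss, evict L, frames [F, G, T, U, V]
T: hit
L: miss, evict F, frames [G, U, V, T, L]
F: miss, evict G, frames [U, V, T, L, F]
T: hit
U: hit
T: hit
M: miss, evict V, frames [L, F, U, T, M]
T: hit
Hits: 6 of 18 references → 6/18 = 0.3333.

0.33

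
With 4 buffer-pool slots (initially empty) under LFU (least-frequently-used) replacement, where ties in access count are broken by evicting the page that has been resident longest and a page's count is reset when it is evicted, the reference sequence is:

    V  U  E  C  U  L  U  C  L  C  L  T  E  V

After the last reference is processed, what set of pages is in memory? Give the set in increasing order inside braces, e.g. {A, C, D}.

V → fault, frames [V]
U → fault, frames [V, U]
E → fault, frames [V, U, E]
C → fault, frames [V, U, E, C]
U → hit
L → fault, evict V, frames [U, E, C, L]
U → hit
C → hit
L → hit
C → hit
L → hit
T → fault, evict E, frames [U, C, L, T]
E → fault, evict T, frames [U, C, L, E]
V → fault, evict E, frames [U, C, L, V]

{C, L, U, V}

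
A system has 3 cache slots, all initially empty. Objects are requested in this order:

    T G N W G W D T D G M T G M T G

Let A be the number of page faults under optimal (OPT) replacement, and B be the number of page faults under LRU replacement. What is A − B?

-3

Under OPT: F F F F . . F . . . F . . . . . → 6 faults.
Under LRU: F F F F . . F F . F F F . . . . → 9 faults.
A − B = 6 − 9 = -3.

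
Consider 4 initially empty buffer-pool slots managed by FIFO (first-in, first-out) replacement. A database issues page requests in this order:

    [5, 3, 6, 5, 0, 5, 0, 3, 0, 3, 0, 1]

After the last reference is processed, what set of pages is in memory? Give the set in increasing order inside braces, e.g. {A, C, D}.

5: fault, frames (5)
3: fault, frames (5 3)
6: fault, frames (5 3 6)
5: hit
0: fault, frames (5 3 6 0)
5: hit
0: hit
3: hit
0: hit
3: hit
0: hit
1: fault, evict 5, frames (3 6 0 1)

{0, 1, 3, 6}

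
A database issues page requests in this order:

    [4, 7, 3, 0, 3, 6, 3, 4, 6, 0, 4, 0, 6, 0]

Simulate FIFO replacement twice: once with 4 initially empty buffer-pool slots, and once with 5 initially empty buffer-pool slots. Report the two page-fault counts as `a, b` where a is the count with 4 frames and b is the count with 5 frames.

6, 5

4 frames: F F F F . F . F . . . . . . → 6 faults.
5 frames: F F F F . F . . . . . . . . → 5 faults.
5 < 6: adding a frame reduced faults, as is typical.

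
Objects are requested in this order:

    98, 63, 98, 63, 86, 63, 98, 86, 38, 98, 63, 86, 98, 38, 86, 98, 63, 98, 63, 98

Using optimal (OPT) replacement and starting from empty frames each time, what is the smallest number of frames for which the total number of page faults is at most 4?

f=1: 20 faults
f=2: 10 faults
f=3: 6 faults
f=4: 4 faults
Smallest f with faults ≤ 4 is 4.

4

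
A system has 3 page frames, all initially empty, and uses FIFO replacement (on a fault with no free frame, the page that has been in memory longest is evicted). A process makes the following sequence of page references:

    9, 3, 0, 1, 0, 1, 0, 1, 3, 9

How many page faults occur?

5

9 -> miss, frames [9]
3 -> miss, frames [9, 3]
0 -> miss, frames [9, 3, 0]
1 -> miss, evict 9, frames [3, 0, 1]
0 -> hit
1 -> hit
0 -> hit
1 -> hit
3 -> hit
9 -> miss, evict 3, frames [0, 1, 9]
Page faults: 5.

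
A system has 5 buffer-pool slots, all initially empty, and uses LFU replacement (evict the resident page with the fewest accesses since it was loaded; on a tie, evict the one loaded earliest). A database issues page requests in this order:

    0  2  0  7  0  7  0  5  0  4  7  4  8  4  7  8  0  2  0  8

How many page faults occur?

0: fault, frames [0]
2: fault, frames [0, 2]
0: hit
7: fault, frames [0, 2, 7]
0: hit
7: hit
0: hit
5: fault, frames [0, 2, 7, 5]
0: hit
4: fault, frames [0, 2, 7, 5, 4]
7: hit
4: hit
8: fault, evict 2, frames [0, 7, 5, 4, 8]
4: hit
7: hit
8: hit
0: hit
2: fault, evict 5, frames [0, 7, 4, 8, 2]
0: hit
8: hit
Page faults: 7.

7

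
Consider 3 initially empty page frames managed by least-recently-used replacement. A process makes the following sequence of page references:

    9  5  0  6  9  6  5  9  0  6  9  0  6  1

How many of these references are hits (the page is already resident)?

9 -> fault, frames {9}
5 -> fault, frames {9,5}
0 -> fault, frames {9,5,0}
6 -> fault, evict 9, frames {5,0,6}
9 -> fault, evict 5, frames {0,6,9}
6 -> hit
5 -> fault, evict 0, frames {9,6,5}
9 -> hit
0 -> fault, evict 6, frames {5,9,0}
6 -> fault, evict 5, frames {9,0,6}
9 -> hit
0 -> hit
6 -> hit
1 -> fault, evict 9, frames {0,6,1}
Hits: 5.

5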